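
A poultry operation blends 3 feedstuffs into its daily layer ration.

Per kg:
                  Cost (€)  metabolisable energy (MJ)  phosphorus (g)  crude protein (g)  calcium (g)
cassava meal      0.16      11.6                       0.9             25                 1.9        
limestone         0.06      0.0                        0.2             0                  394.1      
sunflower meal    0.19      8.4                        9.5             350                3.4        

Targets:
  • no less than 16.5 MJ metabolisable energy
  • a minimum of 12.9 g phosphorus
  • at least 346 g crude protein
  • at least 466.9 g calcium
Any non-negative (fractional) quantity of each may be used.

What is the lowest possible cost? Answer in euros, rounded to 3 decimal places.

€0.393

This is a linear program. Let x1 = kg of cassava meal, x2 = kg of limestone, x3 = kg of sunflower meal.
min 0.16x1 + 0.06x2 + 0.19x3 subject to:
  11.6x1 + 8.4x3 ≥ 16.5   (metabolisable energy)
  0.9x1 + 0.2x2 + 9.5x3 ≥ 12.9   (phosphorus)
  25x1 + 350x3 ≥ 346   (crude protein)
  1.9x1 + 394.1x2 + 3.4x3 ≥ 466.9   (calcium)
  x1, x2, x3 ≥ 0.
The optimal mix uses every input. There the metabolisable energy, phosphorus, calcium constraints are tight.
Optimal quantities: cassava meal = 0.4906 kg, limestone = 1.171 kg, sunflower meal = 1.287 kg.
Cost = 0.16·0.4906 + 0.06·1.171 + 0.19·1.287 = 0.39329.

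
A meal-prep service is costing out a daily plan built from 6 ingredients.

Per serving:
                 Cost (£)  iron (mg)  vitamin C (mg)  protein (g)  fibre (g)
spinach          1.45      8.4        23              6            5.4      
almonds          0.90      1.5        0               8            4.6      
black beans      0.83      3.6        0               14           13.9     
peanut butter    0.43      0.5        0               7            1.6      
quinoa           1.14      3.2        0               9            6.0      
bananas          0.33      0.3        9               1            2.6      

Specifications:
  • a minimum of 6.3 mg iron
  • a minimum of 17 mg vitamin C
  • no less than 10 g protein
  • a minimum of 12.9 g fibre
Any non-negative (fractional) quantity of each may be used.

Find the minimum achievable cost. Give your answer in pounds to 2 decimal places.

£1.41

Let x1 = servings of spinach, x2 = servings of almonds, x3 = servings of black beans, x4 = servings of peanut butter, x5 = servings of quinoa, x6 = servings of bananas.
min 1.45x1 + 0.9x2 + 0.83x3 + 0.43x4 + 1.14x5 + 0.33x6 subject to:
  8.4x1 + 1.5x2 + 3.6x3 + 0.5x4 + 3.2x5 + 0.3x6 ≥ 6.3   (iron)
  23x1 + 9x6 ≥ 17   (vitamin C)
  6x1 + 8x2 + 14x3 + 7x4 + 9x5 + 1x6 ≥ 10   (protein)
  5.4x1 + 4.6x2 + 13.9x3 + 1.6x4 + 6x5 + 2.6x6 ≥ 12.9   (fibre)
  x1, x2, x3, x4, x5, x6 ≥ 0.
The minimum-cost mix takes nothing from almonds, peanut butter, quinoa — only spinach, black beans, bananas. Binding constraints: iron, vitamin C, fibre.
So spinach = 0.4606 servings, black beans = 0.616 servings, bananas = 0.7118 servings.
Hence cost = 1.45·0.4606 + 0.83·0.616 + 0.33·0.7118 = £1.4140.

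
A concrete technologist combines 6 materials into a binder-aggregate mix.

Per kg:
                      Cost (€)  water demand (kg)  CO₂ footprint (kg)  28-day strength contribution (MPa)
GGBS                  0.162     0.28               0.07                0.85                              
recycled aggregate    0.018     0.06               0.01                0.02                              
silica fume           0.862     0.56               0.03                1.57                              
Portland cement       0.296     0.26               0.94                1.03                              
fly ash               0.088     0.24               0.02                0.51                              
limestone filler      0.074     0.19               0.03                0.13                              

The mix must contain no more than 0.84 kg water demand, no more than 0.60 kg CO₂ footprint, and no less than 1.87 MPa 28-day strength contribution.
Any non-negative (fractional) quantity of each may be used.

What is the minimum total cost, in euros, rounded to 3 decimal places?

€0.328

This is a linear program. Let x1 = kg of GGBS, x2 = kg of recycled aggregate, x3 = kg of silica fume, x4 = kg of Portland cement, x5 = kg of fly ash, x6 = kg of limestone filler.
min 0.162x1 + 0.018x2 + 0.862x3 + 0.296x4 + 0.088x5 + 0.074x6 with:
  0.28x1 + 0.06x2 + 0.56x3 + 0.26x4 + 0.24x5 + 0.19x6 ≤ 0.84   (water demand)
  0.07x1 + 0.01x2 + 0.03x3 + 0.94x4 + 0.02x5 + 0.03x6 ≤ 0.6   (CO₂ footprint)
  0.85x1 + 0.02x2 + 1.57x3 + 1.03x4 + 0.51x5 + 0.13x6 ≥ 1.87   (28-day strength contribution)
  x1, x2, x3, x4, x5, x6 ≥ 0.
The cheapest feasible vertex uses only GGBS, fly ash; recycled aggregate, silica fume, Portland cement, limestone filler are not used. There the water demand and 28-day strength contribution constraints are tight.
So GGBS = 0.3333 kg, fly ash = 3.111 kg.
Cost = 0.162·0.3333 + 0.088·3.111 = 0.32776.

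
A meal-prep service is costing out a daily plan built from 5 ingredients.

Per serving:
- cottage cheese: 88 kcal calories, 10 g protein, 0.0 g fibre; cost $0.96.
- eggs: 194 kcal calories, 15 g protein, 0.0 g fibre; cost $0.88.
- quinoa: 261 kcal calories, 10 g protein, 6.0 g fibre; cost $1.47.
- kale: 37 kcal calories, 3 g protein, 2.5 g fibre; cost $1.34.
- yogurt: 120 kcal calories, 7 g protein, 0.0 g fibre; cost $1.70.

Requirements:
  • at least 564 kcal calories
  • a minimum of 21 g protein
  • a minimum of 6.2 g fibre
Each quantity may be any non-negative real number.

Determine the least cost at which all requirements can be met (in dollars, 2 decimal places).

Treat it as an LP. Let x1 = servings of cottage cheese, x2 = servings of eggs, x3 = servings of quinoa, x4 = servings of kale, x5 = servings of yogurt.
min 0.96x1 + 0.88x2 + 1.47x3 + 1.34x4 + 1.7x5 subject to:
  88x1 + 194x2 + 261x3 + 37x4 + 120x5 ≥ 564   (calories)
  10x1 + 15x2 + 10x3 + 3x4 + 7x5 ≥ 21   (protein)
  6x3 + 2.5x4 ≥ 6.2   (fibre)
  x1, x2, x3, x4, x5 ≥ 0.
The optimal basis is {eggs, quinoa}; cottage cheese, kale, yogurt drop out. Binding constraints: calories and fibre.
That vertex is x2 = 1.517, x3 = 1.033.
Objective = 0.88·1.517 + 1.47·1.033 = 2.8535.

$2.85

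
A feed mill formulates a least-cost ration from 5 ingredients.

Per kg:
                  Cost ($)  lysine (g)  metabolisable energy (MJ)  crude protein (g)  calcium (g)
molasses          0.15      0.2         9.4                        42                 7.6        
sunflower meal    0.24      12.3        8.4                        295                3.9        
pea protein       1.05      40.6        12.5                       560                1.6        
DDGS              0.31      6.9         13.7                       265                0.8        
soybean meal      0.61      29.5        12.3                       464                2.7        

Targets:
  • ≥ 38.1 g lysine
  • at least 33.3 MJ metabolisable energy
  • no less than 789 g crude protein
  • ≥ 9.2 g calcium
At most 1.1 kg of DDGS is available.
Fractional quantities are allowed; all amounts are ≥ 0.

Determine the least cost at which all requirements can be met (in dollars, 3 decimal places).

$0.858

Let x1 = kg of molasses, x2 = kg of sunflower meal, x3 = kg of pea protein, x4 = kg of DDGS, x5 = kg of soybean meal.
min 0.15x1 + 0.24x2 + 1.05x3 + 0.31x4 + 0.61x5 with:
  0.2x1 + 12.3x2 + 40.6x3 + 6.9x4 + 29.5x5 ≥ 38.1   (lysine)
  9.4x1 + 8.4x2 + 12.5x3 + 13.7x4 + 12.3x5 ≥ 33.3   (metabolisable energy)
  42x1 + 295x2 + 560x3 + 265x4 + 464x5 ≥ 789   (crude protein)
  7.6x1 + 3.9x2 + 1.6x3 + 0.8x4 + 2.7x5 ≥ 9.2   (calcium)
  x4 ≤ 1.1
  x1, x2, x3, x4, x5 ≥ 0.
The optimal basis is {molasses, sunflower meal}; pea protein, DDGS, soybean meal drop out. Binding constraints: lysine and metabolisable energy.
That vertex is x1 = 0.7859, x2 = 3.085.
Objective = 0.15·0.7859 + 0.24·3.085 = 0.85829.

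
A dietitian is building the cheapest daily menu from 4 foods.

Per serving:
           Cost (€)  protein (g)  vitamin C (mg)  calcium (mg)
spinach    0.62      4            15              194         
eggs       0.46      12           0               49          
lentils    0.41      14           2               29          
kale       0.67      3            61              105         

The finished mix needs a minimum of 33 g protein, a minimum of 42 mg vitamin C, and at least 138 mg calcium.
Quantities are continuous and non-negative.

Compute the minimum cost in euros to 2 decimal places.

Let x1 = servings of spinach, x2 = servings of eggs, x3 = servings of lentils, x4 = servings of kale.
min 0.62x1 + 0.46x2 + 0.41x3 + 0.67x4 with:
  4x1 + 12x2 + 14x3 + 3x4 ≥ 33   (protein)
  15x1 + 2x3 + 61x4 ≥ 42   (vitamin C)
  194x1 + 49x2 + 29x3 + 105x4 ≥ 138   (calcium)
  x1, x2, x3, x4 ≥ 0.
The optimal basis is {spinach, lentils, kale}; eggs drops out. There the protein, vitamin C, calcium constraints are tight.
Optimal quantities: spinach = 0.05447 servings, lentils = 2.212 servings, kale = 0.6026 servings.
Cost = 0.62·0.05447 + 0.41·2.212 + 0.67·0.6026 = 1.3444.

€1.34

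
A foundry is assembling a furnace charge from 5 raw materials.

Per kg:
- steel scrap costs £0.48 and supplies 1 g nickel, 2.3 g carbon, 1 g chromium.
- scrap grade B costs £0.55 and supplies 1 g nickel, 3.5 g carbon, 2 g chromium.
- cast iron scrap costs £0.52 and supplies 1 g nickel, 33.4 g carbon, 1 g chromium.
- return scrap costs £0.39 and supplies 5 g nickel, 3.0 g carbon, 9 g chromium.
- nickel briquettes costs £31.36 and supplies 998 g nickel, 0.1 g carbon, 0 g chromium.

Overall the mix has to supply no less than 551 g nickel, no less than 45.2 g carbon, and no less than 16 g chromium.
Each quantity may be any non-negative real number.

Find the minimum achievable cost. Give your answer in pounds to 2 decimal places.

Treat it as an LP. Let x1 = kg of steel scrap, x2 = kg of scrap grade B, x3 = kg of cast iron scrap, x4 = kg of return scrap, x5 = kg of nickel briquettes.
Minimise 0.48x1 + 0.55x2 + 0.52x3 + 0.39x4 + 31.36x5 with:
  1x1 + 1x2 + 1x3 + 5x4 + 998x5 ≥ 551   (nickel)
  2.3x1 + 3.5x2 + 33.4x3 + 3x4 + 0.1x5 ≥ 45.2   (carbon)
  1x1 + 2x2 + 1x3 + 9x4 ≥ 16   (chromium)
  x1, x2, x3, x4, x5 ≥ 0.
The cheapest feasible vertex uses only cast iron scrap, return scrap, nickel briquettes; steel scrap, scrap grade B are not used. Binding constraints: nickel, carbon, chromium.
So cast iron scrap = 1.204 kg, return scrap = 1.644 kg, nickel briquettes = 0.5427 kg.
Objective = 0.52·1.204 + 0.39·1.644 + 31.36·0.5427 = 18.2863.

£18.29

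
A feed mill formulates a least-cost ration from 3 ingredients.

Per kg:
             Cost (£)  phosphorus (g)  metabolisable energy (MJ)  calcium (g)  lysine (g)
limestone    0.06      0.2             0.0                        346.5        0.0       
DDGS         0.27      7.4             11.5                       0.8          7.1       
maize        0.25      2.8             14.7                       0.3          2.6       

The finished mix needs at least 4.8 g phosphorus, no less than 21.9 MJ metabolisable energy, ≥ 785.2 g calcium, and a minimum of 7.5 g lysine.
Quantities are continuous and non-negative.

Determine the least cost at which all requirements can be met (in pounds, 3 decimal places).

Let x1 = kg of limestone, x2 = kg of DDGS, x3 = kg of maize.
Minimise 0.06x1 + 0.27x2 + 0.25x3 with:
  0.2x1 + 7.4x2 + 2.8x3 ≥ 4.8   (phosphorus)
  11.5x2 + 14.7x3 ≥ 21.9   (metabolisable energy)
  346.5x1 + 0.8x2 + 0.3x3 ≥ 785.2   (calcium)
  7.1x2 + 2.6x3 ≥ 7.5   (lysine)
  x1, x2, x3 ≥ 0.
All 3 inputs are positive at the optimum. The metabolisable energy, calcium, lysine requirements are met with equality.
Solving gives x1 = 2.264, x2 = 0.7159, x3 = 0.9298.
Hence cost = 0.06·2.264 + 0.27·0.7159 + 0.25·0.9298 = £0.56158.

£0.562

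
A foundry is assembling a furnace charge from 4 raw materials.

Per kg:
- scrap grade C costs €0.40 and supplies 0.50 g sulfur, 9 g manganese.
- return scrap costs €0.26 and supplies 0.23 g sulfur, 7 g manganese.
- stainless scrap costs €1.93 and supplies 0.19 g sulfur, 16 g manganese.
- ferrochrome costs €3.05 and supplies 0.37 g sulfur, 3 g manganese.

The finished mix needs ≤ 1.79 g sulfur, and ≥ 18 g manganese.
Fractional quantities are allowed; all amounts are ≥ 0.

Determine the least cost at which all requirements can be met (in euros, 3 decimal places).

Let x1 = kg of scrap grade C, x2 = kg of return scrap, x3 = kg of stainless scrap, x4 = kg of ferrochrome.
Minimize 0.4x1 + 0.26x2 + 1.93x3 + 3.05x4 s.t.:
  0.5x1 + 0.23x2 + 0.19x3 + 0.37x4 ≤ 1.79   (sulfur)
  9x1 + 7x2 + 16x3 + 3x4 ≥ 18   (manganese)
  x1, x2, x3, x4 ≥ 0.
The cheapest feasible vertex uses only return scrap; scrap grade C, stainless scrap, ferrochrome are not used. The manganese requirement is met with equality.
So return scrap = 2.5714 kg.
Hence cost = 0.26·2.5714 = €0.66856.

€0.669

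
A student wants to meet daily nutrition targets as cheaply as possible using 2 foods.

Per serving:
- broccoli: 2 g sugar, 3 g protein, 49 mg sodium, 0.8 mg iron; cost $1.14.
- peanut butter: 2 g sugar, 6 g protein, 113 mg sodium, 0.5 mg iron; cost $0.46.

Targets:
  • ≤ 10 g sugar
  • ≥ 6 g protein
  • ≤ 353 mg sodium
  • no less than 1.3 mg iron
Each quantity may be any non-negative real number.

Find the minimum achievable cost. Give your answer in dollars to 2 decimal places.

$1.20

Let x1 = servings of broccoli, x2 = servings of peanut butter.
Minimise 1.14x1 + 0.46x2 subject to:
  2x1 + 2x2 ≤ 10   (sugar)
  3x1 + 6x2 ≥ 6   (protein)
  49x1 + 113x2 ≤ 353   (sodium)
  0.8x1 + 0.5x2 ≥ 1.3   (iron)
  x1, x2 ≥ 0.
The minimum-cost mix takes nothing from broccoli — only peanut butter. There the iron constraint is tight.
That vertex is x2 = 2.6.
Hence cost = 0.46·2.6 = $1.1960.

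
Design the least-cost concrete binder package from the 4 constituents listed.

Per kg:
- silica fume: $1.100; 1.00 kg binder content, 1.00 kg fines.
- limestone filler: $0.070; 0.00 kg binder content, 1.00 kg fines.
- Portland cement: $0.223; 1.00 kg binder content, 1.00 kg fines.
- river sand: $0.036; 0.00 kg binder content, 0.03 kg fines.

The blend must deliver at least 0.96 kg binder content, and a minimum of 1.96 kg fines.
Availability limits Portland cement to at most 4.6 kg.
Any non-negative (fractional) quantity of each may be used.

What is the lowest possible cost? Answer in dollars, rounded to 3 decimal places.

$0.284

Treat it as an LP. Let x1 = kg of silica fume, x2 = kg of limestone filler, x3 = kg of Portland cement, x4 = kg of river sand.
Minimise 1.1x1 + 0.07x2 + 0.223x3 + 0.036x4 subject to:
  1x1 + 1x3 ≥ 0.96   (binder content)
  1x1 + 1x2 + 1x3 + 0.03x4 ≥ 1.96   (fines)
  x3 ≤ 4.6
  x1, x2, x3, x4 ≥ 0.
The minimum-cost mix takes nothing from silica fume, river sand — only limestone filler, Portland cement. Binding constraints: binder content and fines.
Optimal quantities: limestone filler = 1 kg, Portland cement = 0.96 kg.
Objective = 0.07·1 + 0.223·0.96 = 0.28408.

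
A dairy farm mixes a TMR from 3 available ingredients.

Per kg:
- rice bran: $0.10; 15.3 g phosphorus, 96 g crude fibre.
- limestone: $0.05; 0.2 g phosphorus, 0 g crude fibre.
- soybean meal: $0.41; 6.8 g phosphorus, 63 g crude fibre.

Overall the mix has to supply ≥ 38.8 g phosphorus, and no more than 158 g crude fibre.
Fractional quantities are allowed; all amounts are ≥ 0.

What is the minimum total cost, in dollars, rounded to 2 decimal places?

This is a linear program. Let x1 = kg of rice bran, x2 = kg of limestone, x3 = kg of soybean meal.
min 0.1x1 + 0.05x2 + 0.41x3 subject to:
  15.3x1 + 0.2x2 + 6.8x3 ≥ 38.8   (phosphorus)
  96x1 + 63x3 ≤ 158   (crude fibre)
  x1, x2, x3 ≥ 0.
The minimum-cost mix takes nothing from soybean meal — only rice bran, limestone. There the phosphorus and crude fibre constraints are tight.
Solving gives x1 = 1.646, x2 = 68.09.
Hence cost = 0.1·1.646 + 0.05·68.09 = $3.5691.

$3.57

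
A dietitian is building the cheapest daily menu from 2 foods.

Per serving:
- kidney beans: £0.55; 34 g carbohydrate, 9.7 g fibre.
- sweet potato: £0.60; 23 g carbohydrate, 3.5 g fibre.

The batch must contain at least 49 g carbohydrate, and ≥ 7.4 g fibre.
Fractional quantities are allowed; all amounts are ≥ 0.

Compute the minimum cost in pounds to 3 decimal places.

£0.793

Let x1 = servings of kidney beans, x2 = servings of sweet potato.
Minimise 0.55x1 + 0.6x2 s.t.:
  34x1 + 23x2 ≥ 49   (carbohydrate)
  9.7x1 + 3.5x2 ≥ 7.4   (fibre)
  x1, x2 ≥ 0.
The cheapest feasible vertex uses only kidney beans; sweet potato is not used. Binding constraint: carbohydrate.
Optimal quantities: kidney beans = 1.441 servings.
Cost = 0.55·1.441 = 0.79255.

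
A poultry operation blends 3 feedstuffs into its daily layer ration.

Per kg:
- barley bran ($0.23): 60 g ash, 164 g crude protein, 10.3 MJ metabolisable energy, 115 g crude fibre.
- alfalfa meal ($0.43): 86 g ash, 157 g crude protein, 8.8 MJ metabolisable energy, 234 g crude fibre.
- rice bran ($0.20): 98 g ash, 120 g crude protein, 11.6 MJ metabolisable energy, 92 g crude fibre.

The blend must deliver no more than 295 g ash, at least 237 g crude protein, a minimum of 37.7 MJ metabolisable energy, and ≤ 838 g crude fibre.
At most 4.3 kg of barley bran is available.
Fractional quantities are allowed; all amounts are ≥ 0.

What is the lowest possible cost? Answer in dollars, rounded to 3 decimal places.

Let x1 = kg of barley bran, x2 = kg of alfalfa meal, x3 = kg of rice bran.
Minimize 0.23x1 + 0.43x2 + 0.2x3 with:
  60x1 + 86x2 + 98x3 ≤ 295   (ash)
  164x1 + 157x2 + 120x3 ≥ 237   (crude protein)
  10.3x1 + 8.8x2 + 11.6x3 ≥ 37.7   (metabolisable energy)
  115x1 + 234x2 + 92x3 ≤ 838   (crude fibre)
  x1 ≤ 4.3
  x1, x2, x3 ≥ 0.
The minimum-cost mix takes nothing from alfalfa meal — only barley bran, rice bran. Binding constraints: ash and metabolisable energy.
Solving gives x1 = 0.8698, x3 = 2.478.
Cost = 0.23·0.8698 + 0.2·2.478 = 0.69565.

$0.696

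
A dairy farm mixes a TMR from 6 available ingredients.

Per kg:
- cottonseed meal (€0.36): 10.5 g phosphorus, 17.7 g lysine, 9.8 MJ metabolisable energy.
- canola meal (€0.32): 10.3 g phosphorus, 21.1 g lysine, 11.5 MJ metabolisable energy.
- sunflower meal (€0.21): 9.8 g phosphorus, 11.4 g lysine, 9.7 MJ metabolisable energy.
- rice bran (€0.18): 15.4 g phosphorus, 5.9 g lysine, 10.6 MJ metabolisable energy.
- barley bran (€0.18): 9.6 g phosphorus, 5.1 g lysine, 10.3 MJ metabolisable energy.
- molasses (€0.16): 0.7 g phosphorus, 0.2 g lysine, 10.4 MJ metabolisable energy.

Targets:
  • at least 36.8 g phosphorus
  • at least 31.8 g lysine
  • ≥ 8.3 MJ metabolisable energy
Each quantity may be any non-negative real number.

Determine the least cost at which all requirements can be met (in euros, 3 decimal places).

Let x1 = kg of cottonseed meal, x2 = kg of canola meal, x3 = kg of sunflower meal, x4 = kg of rice bran, x5 = kg of barley bran, x6 = kg of molasses.
min 0.36x1 + 0.32x2 + 0.21x3 + 0.18x4 + 0.18x5 + 0.16x6 s.t.:
  10.5x1 + 10.3x2 + 9.8x3 + 15.4x4 + 9.6x5 + 0.7x6 ≥ 36.8   (phosphorus)
  17.7x1 + 21.1x2 + 11.4x3 + 5.9x4 + 5.1x5 + 0.2x6 ≥ 31.8   (lysine)
  9.8x1 + 11.5x2 + 9.7x3 + 10.6x4 + 10.3x5 + 10.4x6 ≥ 8.3   (metabolisable energy)
  x1, x2, x3, x4, x5, x6 ≥ 0.
The cheapest feasible vertex uses only canola meal, rice bran; cottonseed meal, sunflower meal, barley bran, molasses are not used. There the phosphorus and lysine constraints are tight.
Solving gives x2 = 1.032, x4 = 1.699.
Objective = 0.32·1.032 + 0.18·1.699 = 0.63606.

€0.636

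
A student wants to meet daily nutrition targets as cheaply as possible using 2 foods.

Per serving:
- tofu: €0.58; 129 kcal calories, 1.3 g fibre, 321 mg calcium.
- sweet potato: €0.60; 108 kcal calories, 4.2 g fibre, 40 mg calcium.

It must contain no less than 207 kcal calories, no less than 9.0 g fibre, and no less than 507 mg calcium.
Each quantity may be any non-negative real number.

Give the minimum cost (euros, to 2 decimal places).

€1.82

Set it up as a linear program. Let x1 = servings of tofu, x2 = servings of sweet potato.
Minimise 0.58x1 + 0.6x2 s.t.:
  129x1 + 108x2 ≥ 207   (calories)
  1.3x1 + 4.2x2 ≥ 9   (fibre)
  321x1 + 40x2 ≥ 507   (calcium)
  x1, x2 ≥ 0.
Both inputs are positive at the optimum. Binding constraints: fibre and calcium.
That vertex is x1 = 1.365, x2 = 1.72.
Cost = 0.58·1.365 + 0.6·1.72 = 1.8237.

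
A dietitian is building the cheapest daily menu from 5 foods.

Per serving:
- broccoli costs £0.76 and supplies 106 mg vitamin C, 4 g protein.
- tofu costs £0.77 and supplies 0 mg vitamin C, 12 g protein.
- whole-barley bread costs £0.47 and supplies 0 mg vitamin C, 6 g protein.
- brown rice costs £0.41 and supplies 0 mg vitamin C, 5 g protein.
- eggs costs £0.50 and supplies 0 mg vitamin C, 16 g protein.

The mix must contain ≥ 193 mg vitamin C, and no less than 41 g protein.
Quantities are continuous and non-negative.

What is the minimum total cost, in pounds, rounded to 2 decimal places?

£2.44

Let x1 = servings of broccoli, x2 = servings of tofu, x3 = servings of whole-barley bread, x4 = servings of brown rice, x5 = servings of eggs.
Minimise 0.76x1 + 0.77x2 + 0.47x3 + 0.41x4 + 0.5x5 s.t.:
  106x1 ≥ 193   (vitamin C)
  4x1 + 12x2 + 6x3 + 5x4 + 16x5 ≥ 41   (protein)
  x1, x2, x3, x4, x5 ≥ 0.
At the optimum only broccoli, eggs are positive (tofu, whole-barley bread, brown rice = 0). There the vitamin C and protein constraints are tight.
So broccoli = 1.821 servings, eggs = 2.107 servings.
Hence cost = 0.76·1.821 + 0.5·2.107 = £2.4375.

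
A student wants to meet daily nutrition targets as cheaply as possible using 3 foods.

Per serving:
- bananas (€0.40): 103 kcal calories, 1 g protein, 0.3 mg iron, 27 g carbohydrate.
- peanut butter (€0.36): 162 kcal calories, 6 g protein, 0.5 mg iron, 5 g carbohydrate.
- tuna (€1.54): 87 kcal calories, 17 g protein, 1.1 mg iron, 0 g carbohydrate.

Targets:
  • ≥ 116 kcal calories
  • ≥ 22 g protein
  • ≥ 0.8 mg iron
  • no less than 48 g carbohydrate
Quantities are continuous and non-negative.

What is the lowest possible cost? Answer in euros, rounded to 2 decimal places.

€1.71

Let x1 = servings of bananas, x2 = servings of peanut butter, x3 = servings of tuna.
Minimise 0.4x1 + 0.36x2 + 1.54x3 subject to:
  103x1 + 162x2 + 87x3 ≥ 116   (calories)
  1x1 + 6x2 + 17x3 ≥ 22   (protein)
  0.3x1 + 0.5x2 + 1.1x3 ≥ 0.8   (iron)
  27x1 + 5x2 ≥ 48   (carbohydrate)
  x1, x2, x3 ≥ 0.
The cheapest feasible vertex uses only bananas, peanut butter; tuna is not used. There the protein and carbohydrate constraints are tight.
So bananas = 1.134 servings, peanut butter = 3.478 servings.
Cost = 0.4·1.134 + 0.36·3.478 = 1.7057.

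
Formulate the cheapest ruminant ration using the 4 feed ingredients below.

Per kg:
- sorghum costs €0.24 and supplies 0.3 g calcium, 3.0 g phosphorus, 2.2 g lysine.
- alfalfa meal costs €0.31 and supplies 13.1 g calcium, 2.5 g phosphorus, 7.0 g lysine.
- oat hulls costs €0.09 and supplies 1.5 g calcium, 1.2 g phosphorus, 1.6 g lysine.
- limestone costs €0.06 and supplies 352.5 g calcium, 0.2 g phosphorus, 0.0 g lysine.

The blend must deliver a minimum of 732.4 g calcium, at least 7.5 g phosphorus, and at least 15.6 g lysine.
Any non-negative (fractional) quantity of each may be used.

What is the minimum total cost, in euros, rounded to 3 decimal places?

Let x1 = kg of sorghum, x2 = kg of alfalfa meal, x3 = kg of oat hulls, x4 = kg of limestone.
min 0.24x1 + 0.31x2 + 0.09x3 + 0.06x4 s.t.:
  0.3x1 + 13.1x2 + 1.5x3 + 352.5x4 ≥ 732.4   (calcium)
  3x1 + 2.5x2 + 1.2x3 + 0.2x4 ≥ 7.5   (phosphorus)
  2.2x1 + 7x2 + 1.6x3 ≥ 15.6   (lysine)
  x1, x2, x3, x4 ≥ 0.
The optimal basis is {alfalfa meal, oat hulls, limestone}; sorghum drops out. There the calcium, phosphorus, lysine constraints are tight.
So alfalfa meal = 1.673 kg, oat hulls = 2.43 kg, limestone = 2.005 kg.
Hence cost = 0.31·1.673 + 0.09·2.43 + 0.06·2.005 = €0.85763.

€0.858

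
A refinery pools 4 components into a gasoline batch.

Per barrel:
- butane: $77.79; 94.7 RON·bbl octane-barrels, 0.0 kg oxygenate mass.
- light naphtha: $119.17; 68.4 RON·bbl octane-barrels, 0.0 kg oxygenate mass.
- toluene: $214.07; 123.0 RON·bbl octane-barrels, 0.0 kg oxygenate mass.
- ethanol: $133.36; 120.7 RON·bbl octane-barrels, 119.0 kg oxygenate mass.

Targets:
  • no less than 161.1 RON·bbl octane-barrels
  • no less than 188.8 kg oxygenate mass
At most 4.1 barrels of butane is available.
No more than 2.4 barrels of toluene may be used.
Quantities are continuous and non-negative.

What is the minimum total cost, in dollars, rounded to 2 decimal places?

$211.58

Let x1 = barrels of butane, x2 = barrels of light naphtha, x3 = barrels of toluene, x4 = barrels of ethanol.
min 77.79x1 + 119.17x2 + 214.07x3 + 133.36x4 subject to:
  94.7x1 + 68.4x2 + 123x3 + 120.7x4 ≥ 161.1   (octane-barrels)
  119x4 ≥ 188.8   (oxygenate mass)
  x1 ≤ 4.1
  x3 ≤ 2.4
  x1, x2, x3, x4 ≥ 0.
The cheapest feasible vertex uses only ethanol; butane, light naphtha, toluene are not used. Binding constraint: oxygenate mass.
So ethanol = 1.58655 barrels.
Total cost: 133.36·1.58655 = 211.5823.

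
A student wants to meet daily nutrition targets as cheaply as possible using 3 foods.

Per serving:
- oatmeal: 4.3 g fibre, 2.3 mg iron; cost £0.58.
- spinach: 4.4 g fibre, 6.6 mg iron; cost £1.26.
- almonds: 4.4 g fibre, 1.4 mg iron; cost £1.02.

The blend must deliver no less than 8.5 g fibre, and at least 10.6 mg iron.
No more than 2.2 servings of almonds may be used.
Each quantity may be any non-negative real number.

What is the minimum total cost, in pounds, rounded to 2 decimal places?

£2.10

Treat it as an LP. Let x1 = servings of oatmeal, x2 = servings of spinach, x3 = servings of almonds.
min 0.58x1 + 1.26x2 + 1.02x3 s.t.:
  4.3x1 + 4.4x2 + 4.4x3 ≥ 8.5   (fibre)
  2.3x1 + 6.6x2 + 1.4x3 ≥ 10.6   (iron)
  x3 ≤ 2.2
  x1, x2, x3 ≥ 0.
At the optimum only oatmeal, spinach are positive (almonds = 0). The fibre and iron requirements are met with equality.
Optimal quantities: oatmeal = 0.5181 servings, spinach = 1.426 servings.
Cost = 0.58·0.5181 + 1.26·1.426 = 2.0973.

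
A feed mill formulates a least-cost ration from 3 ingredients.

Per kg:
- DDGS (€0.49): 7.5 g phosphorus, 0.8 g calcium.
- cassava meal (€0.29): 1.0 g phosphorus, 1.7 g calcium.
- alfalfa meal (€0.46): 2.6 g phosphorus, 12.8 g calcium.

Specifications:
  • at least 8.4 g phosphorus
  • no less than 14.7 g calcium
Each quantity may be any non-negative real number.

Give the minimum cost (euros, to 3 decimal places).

Treat it as an LP. Let x1 = kg of DDGS, x2 = kg of cassava meal, x3 = kg of alfalfa meal.
Minimise 0.49x1 + 0.29x2 + 0.46x3 subject to:
  7.5x1 + 1x2 + 2.6x3 ≥ 8.4   (phosphorus)
  0.8x1 + 1.7x2 + 12.8x3 ≥ 14.7   (calcium)
  x1, x2, x3 ≥ 0.
At the optimum only DDGS, alfalfa meal are positive (cassava meal = 0). The phosphorus and calcium requirements are met with equality.
So DDGS = 0.73786 kg, alfalfa meal = 1.1023 kg.
Objective = 0.49·0.73786 + 0.46·1.1023 = 0.86861.

€0.869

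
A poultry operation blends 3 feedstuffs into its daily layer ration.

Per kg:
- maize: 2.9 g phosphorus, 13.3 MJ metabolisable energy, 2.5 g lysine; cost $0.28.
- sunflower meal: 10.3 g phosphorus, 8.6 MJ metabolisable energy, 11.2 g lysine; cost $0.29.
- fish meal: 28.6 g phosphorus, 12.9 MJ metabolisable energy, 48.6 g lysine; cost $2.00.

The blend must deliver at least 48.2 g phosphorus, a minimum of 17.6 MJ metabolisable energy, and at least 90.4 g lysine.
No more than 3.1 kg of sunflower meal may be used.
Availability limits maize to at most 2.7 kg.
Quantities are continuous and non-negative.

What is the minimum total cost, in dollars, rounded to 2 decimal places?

Let x1 = kg of maize, x2 = kg of sunflower meal, x3 = kg of fish meal.
Minimize 0.28x1 + 0.29x2 + 2x3 with:
  2.9x1 + 10.3x2 + 28.6x3 ≥ 48.2   (phosphorus)
  13.3x1 + 8.6x2 + 12.9x3 ≥ 17.6   (metabolisable energy)
  2.5x1 + 11.2x2 + 48.6x3 ≥ 90.4   (lysine)
  x2 ≤ 3.1
  x1 ≤ 2.7
  x1, x2, x3 ≥ 0.
The optimal basis is {sunflower meal, fish meal}; maize drops out. The lysine and the sunflower meal cap requirements are met with equality.
Optimal quantities: sunflower meal = 3.1 kg, fish meal = 1.146 kg.
Hence cost = 0.29·3.1 + 2·1.146 = $3.1910.

$3.19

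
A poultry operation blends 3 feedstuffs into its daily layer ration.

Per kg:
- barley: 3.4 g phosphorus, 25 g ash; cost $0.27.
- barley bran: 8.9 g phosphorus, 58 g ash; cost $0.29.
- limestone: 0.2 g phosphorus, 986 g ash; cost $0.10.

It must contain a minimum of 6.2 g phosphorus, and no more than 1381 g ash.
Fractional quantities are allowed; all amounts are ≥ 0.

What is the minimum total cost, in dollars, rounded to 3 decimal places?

Let x1 = kg of barley, x2 = kg of barley bran, x3 = kg of limestone.
Minimize 0.27x1 + 0.29x2 + 0.1x3 s.t.:
  3.4x1 + 8.9x2 + 0.2x3 ≥ 6.2   (phosphorus)
  25x1 + 58x2 + 986x3 ≤ 1381   (ash)
  x1, x2, x3 ≥ 0.
The cheapest feasible vertex uses only barley bran; barley, limestone are not used. There the phosphorus constraint is tight.
Optimal quantities: barley bran = 0.6966 kg.
Total cost: 0.29·0.6966 = 0.20201.

$0.202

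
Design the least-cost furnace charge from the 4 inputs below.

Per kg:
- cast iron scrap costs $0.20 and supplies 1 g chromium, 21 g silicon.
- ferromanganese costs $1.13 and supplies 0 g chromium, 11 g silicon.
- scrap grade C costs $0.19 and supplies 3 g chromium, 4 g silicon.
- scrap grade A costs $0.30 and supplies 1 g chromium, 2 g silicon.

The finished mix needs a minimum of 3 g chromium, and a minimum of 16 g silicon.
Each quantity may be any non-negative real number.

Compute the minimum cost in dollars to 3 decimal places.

Treat it as an LP. Let x1 = kg of cast iron scrap, x2 = kg of ferromanganese, x3 = kg of scrap grade C, x4 = kg of scrap grade A.
min 0.2x1 + 1.13x2 + 0.19x3 + 0.3x4 s.t.:
  1x1 + 3x3 + 1x4 ≥ 3   (chromium)
  21x1 + 11x2 + 4x3 + 2x4 ≥ 16   (silicon)
  x1, x2, x3, x4 ≥ 0.
The optimal basis is {cast iron scrap, scrap grade C}; ferromanganese, scrap grade A drop out. There the chromium and silicon constraints are tight.
That vertex is x1 = 0.6102, x3 = 0.7966.
Cost = 0.2·0.6102 + 0.19·0.7966 = 0.27339.

$0.273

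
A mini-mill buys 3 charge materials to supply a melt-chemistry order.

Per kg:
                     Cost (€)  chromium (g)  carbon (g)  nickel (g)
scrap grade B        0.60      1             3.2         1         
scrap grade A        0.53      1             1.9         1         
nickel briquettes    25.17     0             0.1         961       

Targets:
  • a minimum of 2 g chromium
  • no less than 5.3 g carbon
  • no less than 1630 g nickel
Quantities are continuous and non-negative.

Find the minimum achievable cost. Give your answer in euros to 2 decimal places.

Let x1 = kg of scrap grade B, x2 = kg of scrap grade A, x3 = kg of nickel briquettes.
Minimize 0.6x1 + 0.53x2 + 25.17x3 subject to:
  1x1 + 1x2 ≥ 2   (chromium)
  3.2x1 + 1.9x2 + 0.1x3 ≥ 5.3   (carbon)
  1x1 + 1x2 + 961x3 ≥ 1630   (nickel)
  x1, x2, x3 ≥ 0.
All 3 inputs are positive at the optimum. The chromium, carbon, nickel requirements are met with equality.
Optimal quantities: scrap grade B = 1.024 kg, scrap grade A = 0.9765 kg, nickel briquettes = 1.694 kg.
Total cost: 0.6·1.024 + 0.53·0.9765 + 25.17·1.694 = 43.7699.

€43.77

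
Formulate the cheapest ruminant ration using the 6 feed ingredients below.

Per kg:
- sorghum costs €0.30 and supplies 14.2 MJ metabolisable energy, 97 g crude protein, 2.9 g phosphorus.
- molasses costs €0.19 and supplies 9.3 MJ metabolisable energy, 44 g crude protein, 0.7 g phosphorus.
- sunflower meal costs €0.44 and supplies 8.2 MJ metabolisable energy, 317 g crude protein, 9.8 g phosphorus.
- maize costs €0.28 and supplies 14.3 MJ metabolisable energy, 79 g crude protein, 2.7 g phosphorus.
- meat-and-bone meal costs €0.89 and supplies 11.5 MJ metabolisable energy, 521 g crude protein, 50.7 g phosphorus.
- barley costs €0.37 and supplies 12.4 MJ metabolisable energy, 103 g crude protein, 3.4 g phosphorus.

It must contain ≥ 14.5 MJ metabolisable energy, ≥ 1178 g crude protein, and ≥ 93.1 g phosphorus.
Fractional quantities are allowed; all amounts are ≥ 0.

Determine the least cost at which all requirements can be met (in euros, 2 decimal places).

€1.91

Let x1 = kg of sorghum, x2 = kg of molasses, x3 = kg of sunflower meal, x4 = kg of maize, x5 = kg of meat-and-bone meal, x6 = kg of barley.
min 0.3x1 + 0.19x2 + 0.44x3 + 0.28x4 + 0.89x5 + 0.37x6 s.t.:
  14.2x1 + 9.3x2 + 8.2x3 + 14.3x4 + 11.5x5 + 12.4x6 ≥ 14.5   (metabolisable energy)
  97x1 + 44x2 + 317x3 + 79x4 + 521x5 + 103x6 ≥ 1178   (crude protein)
  2.9x1 + 0.7x2 + 9.8x3 + 2.7x4 + 50.7x5 + 3.4x6 ≥ 93.1   (phosphorus)
  x1, x2, x3, x4, x5, x6 ≥ 0.
At the optimum only sunflower meal, meat-and-bone meal are positive (sorghum, molasses, maize, barley = 0). There the crude protein and phosphorus constraints are tight.
Optimal quantities: sunflower meal = 1.023 kg, meat-and-bone meal = 1.639 kg.
Cost = 0.44·1.023 + 0.89·1.639 = 1.9088.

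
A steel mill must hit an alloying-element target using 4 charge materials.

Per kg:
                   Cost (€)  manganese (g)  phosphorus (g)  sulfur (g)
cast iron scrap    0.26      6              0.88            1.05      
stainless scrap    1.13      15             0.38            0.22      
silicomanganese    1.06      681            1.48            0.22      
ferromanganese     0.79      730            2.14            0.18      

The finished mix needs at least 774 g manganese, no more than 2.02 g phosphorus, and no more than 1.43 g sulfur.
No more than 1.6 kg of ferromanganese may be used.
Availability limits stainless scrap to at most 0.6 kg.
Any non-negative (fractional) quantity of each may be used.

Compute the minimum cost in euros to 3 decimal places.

€0.993

This is a linear program. Let x1 = kg of cast iron scrap, x2 = kg of stainless scrap, x3 = kg of silicomanganese, x4 = kg of ferromanganese.
Minimize 0.26x1 + 1.13x2 + 1.06x3 + 0.79x4 subject to:
  6x1 + 15x2 + 681x3 + 730x4 ≥ 774   (manganese)
  0.88x1 + 0.38x2 + 1.48x3 + 2.14x4 ≤ 2.02   (phosphorus)
  1.05x1 + 0.22x2 + 0.22x3 + 0.18x4 ≤ 1.43   (sulfur)
  x4 ≤ 1.6
  x2 ≤ 0.6
  x1, x2, x3, x4 ≥ 0.
The minimum-cost mix takes nothing from cast iron scrap, stainless scrap — only silicomanganese, ferromanganese. Binding constraints: manganese and phosphorus.
Solving gives x3 = 0.4822, x4 = 0.6104.
Hence cost = 1.06·0.4822 + 0.79·0.6104 = €0.99335.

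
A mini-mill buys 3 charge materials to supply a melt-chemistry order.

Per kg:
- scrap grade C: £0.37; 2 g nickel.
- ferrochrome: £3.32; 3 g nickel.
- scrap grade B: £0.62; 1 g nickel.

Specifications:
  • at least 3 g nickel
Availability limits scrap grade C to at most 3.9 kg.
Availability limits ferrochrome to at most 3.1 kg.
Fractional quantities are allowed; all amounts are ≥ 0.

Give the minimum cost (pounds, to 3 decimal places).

Set it up as a linear program. Let x1 = kg of scrap grade C, x2 = kg of ferrochrome, x3 = kg of scrap grade B.
Minimize 0.37x1 + 3.32x2 + 0.62x3 with:
  2x1 + 3x2 + 1x3 ≥ 3   (nickel)
  x1 ≤ 3.9
  x2 ≤ 3.1
  x1, x2, x3 ≥ 0.
The minimum-cost mix takes nothing from ferrochrome, scrap grade B — only scrap grade C. Binding constraint: nickel.
Solving gives x1 = 1.5.
Objective = 0.37·1.5 = 0.55500.

£0.555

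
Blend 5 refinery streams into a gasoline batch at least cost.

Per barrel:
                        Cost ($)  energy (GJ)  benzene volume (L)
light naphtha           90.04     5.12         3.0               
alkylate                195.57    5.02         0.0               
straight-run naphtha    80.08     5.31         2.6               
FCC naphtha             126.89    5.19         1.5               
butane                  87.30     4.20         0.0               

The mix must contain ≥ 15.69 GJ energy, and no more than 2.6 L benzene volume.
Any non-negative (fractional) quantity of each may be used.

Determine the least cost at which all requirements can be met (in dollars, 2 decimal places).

Let x1 = barrels of light naphtha, x2 = barrels of alkylate, x3 = barrels of straight-run naphtha, x4 = barrels of FCC naphtha, x5 = barrels of butane.
Minimise 90.04x1 + 195.57x2 + 80.08x3 + 126.89x4 + 87.3x5 subject to:
  5.12x1 + 5.02x2 + 5.31x3 + 5.19x4 + 4.2x5 ≥ 15.69   (energy)
  3x1 + 2.6x3 + 1.5x4 ≤ 2.6   (benzene volume)
  x1, x2, x3, x4, x5 ≥ 0.
The optimal basis is {straight-run naphtha, butane}; light naphtha, alkylate, FCC naphtha drop out. There the energy and benzene volume constraints are tight.
So straight-run naphtha = 1 barrel, butane = 2.47143 barrels.
Hence cost = 80.08·1 + 87.3·2.47143 = $295.8358.

$295.84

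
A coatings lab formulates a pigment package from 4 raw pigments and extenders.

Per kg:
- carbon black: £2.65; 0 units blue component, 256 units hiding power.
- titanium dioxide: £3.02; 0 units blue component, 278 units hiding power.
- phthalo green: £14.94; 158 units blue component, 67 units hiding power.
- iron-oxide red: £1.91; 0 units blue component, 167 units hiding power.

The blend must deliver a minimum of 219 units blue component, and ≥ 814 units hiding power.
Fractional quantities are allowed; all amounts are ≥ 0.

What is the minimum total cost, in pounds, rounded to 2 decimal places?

£28.17

Let x1 = kg of carbon black, x2 = kg of titanium dioxide, x3 = kg of phthalo green, x4 = kg of iron-oxide red.
Minimize 2.65x1 + 3.02x2 + 14.94x3 + 1.91x4 s.t.:
  158x3 ≥ 219   (blue component)
  256x1 + 278x2 + 67x3 + 167x4 ≥ 814   (hiding power)
  x1, x2, x3, x4 ≥ 0.
The minimum-cost mix takes nothing from titanium dioxide, iron-oxide red — only carbon black, phthalo green. There the blue component and hiding power constraints are tight.
So carbon black = 2.817 kg, phthalo green = 1.386 kg.
Total cost: 2.65·2.817 + 14.94·1.386 = 28.1719.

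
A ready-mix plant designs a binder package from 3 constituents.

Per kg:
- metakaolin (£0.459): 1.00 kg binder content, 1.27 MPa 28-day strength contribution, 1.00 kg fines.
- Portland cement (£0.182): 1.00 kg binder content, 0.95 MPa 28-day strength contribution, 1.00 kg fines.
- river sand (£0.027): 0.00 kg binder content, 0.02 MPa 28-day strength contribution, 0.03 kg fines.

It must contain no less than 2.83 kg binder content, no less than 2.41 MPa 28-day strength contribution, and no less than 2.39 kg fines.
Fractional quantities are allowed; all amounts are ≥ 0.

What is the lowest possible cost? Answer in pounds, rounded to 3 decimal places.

£0.515

This is a linear program. Let x1 = kg of metakaolin, x2 = kg of Portland cement, x3 = kg of river sand.
min 0.459x1 + 0.182x2 + 0.027x3 s.t.:
  1x1 + 1x2 ≥ 2.83   (binder content)
  1.27x1 + 0.95x2 + 0.02x3 ≥ 2.41   (28-day strength contribution)
  1x1 + 1x2 + 0.03x3 ≥ 2.39   (fines)
  x1, x2, x3 ≥ 0.
The minimum-cost mix takes nothing from metakaolin, river sand — only Portland cement. The binder content requirement is met with equality.
Solving gives x2 = 2.83.
Objective = 0.182·2.83 = 0.51506.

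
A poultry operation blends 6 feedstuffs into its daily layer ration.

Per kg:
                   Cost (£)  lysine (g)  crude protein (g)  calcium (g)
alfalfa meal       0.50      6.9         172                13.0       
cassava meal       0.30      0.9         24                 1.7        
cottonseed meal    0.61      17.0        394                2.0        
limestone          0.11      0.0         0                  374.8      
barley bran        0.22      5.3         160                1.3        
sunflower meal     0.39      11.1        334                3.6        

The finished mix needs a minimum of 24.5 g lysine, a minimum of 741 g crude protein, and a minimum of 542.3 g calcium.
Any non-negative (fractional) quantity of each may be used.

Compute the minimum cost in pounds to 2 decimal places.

Set it up as a linear program. Let x1 = kg of alfalfa meal, x2 = kg of cassava meal, x3 = kg of cottonseed meal, x4 = kg of limestone, x5 = kg of barley bran, x6 = kg of sunflower meal.
min 0.5x1 + 0.3x2 + 0.61x3 + 0.11x4 + 0.22x5 + 0.39x6 subject to:
  6.9x1 + 0.9x2 + 17x3 + 5.3x5 + 11.1x6 ≥ 24.5   (lysine)
  172x1 + 24x2 + 394x3 + 160x5 + 334x6 ≥ 741   (crude protein)
  13x1 + 1.7x2 + 2x3 + 374.8x4 + 1.3x5 + 3.6x6 ≥ 542.3   (calcium)
  x1, x2, x3, x4, x5, x6 ≥ 0.
At the optimum only limestone, sunflower meal are positive (alfalfa meal, cassava meal, cottonseed meal, barley bran = 0). There the crude protein and calcium constraints are tight.
That vertex is x4 = 1.426, x6 = 2.219.
Objective = 0.11·1.426 + 0.39·2.219 = 1.0223.

£1.02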